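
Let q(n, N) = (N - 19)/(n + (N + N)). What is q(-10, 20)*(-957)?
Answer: -319/10 ≈ -31.900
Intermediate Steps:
q(n, N) = (-19 + N)/(n + 2*N)
q(-10, 20)*(-957) = ((-19 + 20)/(-10 + 2*20))*(-957) = (1/(-10 + 40))*(-957) = (1/30)*(-957) = -319/10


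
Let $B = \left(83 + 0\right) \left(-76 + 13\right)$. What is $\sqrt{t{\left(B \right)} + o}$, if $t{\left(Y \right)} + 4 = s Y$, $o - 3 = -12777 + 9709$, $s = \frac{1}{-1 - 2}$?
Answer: $i \sqrt{1326} \approx 36.414 i$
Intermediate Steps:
$s = - \frac{1}{3}$ ($s = \frac{1}{-3} = - \frac{1}{3} \approx -0.33333$)
$o = -3065$ ($o = 3 + \left(-12777 + 9709\right) = 3 - 3068 = -3065$)
$B = -5229$ ($B = 83 \left(-63\right) = -5229$)
$t{\left(Y \right)} = -4 - \frac{Y}{3}$
$\sqrt{t{\left(B \right)} + o} = \sqrt{\left(-4 - -1743\right) - 3065} = \sqrt{\left(-4 + 1743\right) - 3065} = \sqrt{1739 - 3065} = \sqrt{-1326} = i \sqrt{1326}$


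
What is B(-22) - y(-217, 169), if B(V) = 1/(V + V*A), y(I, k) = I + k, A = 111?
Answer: 118271/2464 ≈ 48.000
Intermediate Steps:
B(V) = 1/(112*V) (B(V) = 1/(V + V*111) = 1/(V + 111*V) = 1/(112*V))
B(-22) - y(-217, 169) = (1/112)/(-22) - (-217 + 169) = (1/112)*(-1/22) - 1*(-48) = -1/2464 + 48 = 118271/2464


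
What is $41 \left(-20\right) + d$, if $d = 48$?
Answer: $-772$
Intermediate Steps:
$41 \left(-20\right) + d = 41 \left(-20\right) + 48 = -820 + 48 = -772$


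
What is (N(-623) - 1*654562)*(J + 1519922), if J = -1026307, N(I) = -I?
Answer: -322794099485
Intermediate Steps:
(N(-623) - 1*654562)*(J + 1519922) = (-1*(-623) - 1*654562)*(-1026307 + 1519922) = (623 - 654562)*493615 = -653939*493615 = -322794099485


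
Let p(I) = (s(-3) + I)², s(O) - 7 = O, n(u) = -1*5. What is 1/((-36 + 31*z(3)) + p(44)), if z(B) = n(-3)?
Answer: 1/2113 ≈ 0.00047326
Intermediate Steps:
n(u) = -5
s(O) = 7 + O
z(B) = -5
p(I) = (4 + I)² (p(I) = ((7 - 3) + I)² = (4 + I)²)
1/((-36 + 31*z(3)) + p(44)) = 1/((-36 + 31*(-5)) + (4 + 44)²) = 1/((-36 - 155) + 48²) = 1/(-191 + 2304) = 1/2113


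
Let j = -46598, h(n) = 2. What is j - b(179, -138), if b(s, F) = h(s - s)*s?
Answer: -46956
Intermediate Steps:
b(s, F) = 2*s
j - b(179, -138) = -46598 - 2*179 = -46598 - 1*358 = -46598 - 358 = -46956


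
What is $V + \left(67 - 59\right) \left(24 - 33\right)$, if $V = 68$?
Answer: $-4$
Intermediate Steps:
$V + \left(67 - 59\right) \left(24 - 33\right) = 68 + \left(67 - 59\right) \left(24 - 33\right) = 68 + 8 \left(-9\right) = 68 - 72 = -4$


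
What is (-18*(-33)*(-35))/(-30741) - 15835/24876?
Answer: 10129435/254904372 ≈ 0.039738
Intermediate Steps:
(-18*(-33)*(-35))/(-30741) - 15835/24876 = (594*(-35))*(-1/30741) - 15835*1/24876 = -20790*(-1/30741) - 15835/24876 = 6930/10247 - 15835/24876 = 10129435/254904372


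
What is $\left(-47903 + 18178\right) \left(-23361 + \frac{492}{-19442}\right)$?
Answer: $\frac{6750325365075}{9721} \approx 6.9441 \cdot 10^{8}$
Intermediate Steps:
$\left(-47903 + 18178\right) \left(-23361 + \frac{492}{-19442}\right) = - 29725 \left(-23361 + 492 \left(- \frac{1}{19442}\right)\right) = - 29725 \left(-23361 - \frac{246}{9721}\right) = \left(-29725\right) \left(- \frac{227092527}{9721}\right) = \frac{6750325365075}{9721}$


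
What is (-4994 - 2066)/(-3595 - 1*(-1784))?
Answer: 7060/1811 ≈ 3.8984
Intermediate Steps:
(-4994 - 2066)/(-3595 - 1*(-1784)) = -7060/(-3595 + 1784) = -7060/(-1811) = -7060*(-1/1811) = 7060/1811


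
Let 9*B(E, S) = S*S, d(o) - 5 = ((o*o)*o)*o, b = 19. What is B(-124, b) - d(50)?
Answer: -56249684/9 ≈ -6.2500e+6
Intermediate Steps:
d(o) = 5 + o⁴ (d(o) = 5 + ((o*o)*o)*o = 5 + (o²*o)*o = 5 + o³*o = 5 + o⁴)
B(E, S) = S²/9 (B(E, S) = (S*S)/9 = S²/9)
B(-124, b) - d(50) = (⅑)*19² - (5 + 50⁴) = (⅑)*361 - (5 + 6250000) = 361/9 - 1*6250005 = 361/9 - 6250005 = -56249684/9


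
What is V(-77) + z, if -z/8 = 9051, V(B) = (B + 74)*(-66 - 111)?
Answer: -71877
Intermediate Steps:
V(B) = -13098 - 177*B (V(B) = (74 + B)*(-177) = -13098 - 177*B)
z = -72408 (z = -8*9051 = -72408)
V(-77) + z = (-13098 - 177*(-77)) - 72408 = (-13098 + 13629) - 72408 = 531 - 72408 = -71877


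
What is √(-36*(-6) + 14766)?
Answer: √14982 ≈ 122.40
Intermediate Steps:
√(-36*(-6) + 14766) = √(216 + 14766) = √14982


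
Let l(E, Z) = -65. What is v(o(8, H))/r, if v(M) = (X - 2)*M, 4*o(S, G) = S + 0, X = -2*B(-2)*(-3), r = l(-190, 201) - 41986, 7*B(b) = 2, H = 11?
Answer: 4/294357 ≈ 1.3589e-5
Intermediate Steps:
B(b) = 2/7 (B(b) = (1/7)*2 = 2/7)
r = -42051 (r = -65 - 41986 = -42051)
X = 12/7 (X = -2*2/7*(-3) = -4/7*(-3) = 12/7 ≈ 1.7143)
o(S, G) = S/4 (o(S, G) = (S + 0)/4 = S/4)
v(M) = -2*M/7 (v(M) = (12/7 - 2)*M = -2*M/7)
v(o(8, H))/r = -8/14/(-42051) = -2/7*2*(-1/42051) = -4/7*(-1/42051) = 4/294357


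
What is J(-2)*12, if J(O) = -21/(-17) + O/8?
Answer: 201/17 ≈ 11.824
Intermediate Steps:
J(O) = 21/17 + O/8 (J(O) = -21*(-1/17) + O*(1/8) = 21/17 + O/8)
J(-2)*12 = (21/17 + (1/8)*(-2))*12 = (21/17 - 1/4)*12 = (67/68)*12 = 201/17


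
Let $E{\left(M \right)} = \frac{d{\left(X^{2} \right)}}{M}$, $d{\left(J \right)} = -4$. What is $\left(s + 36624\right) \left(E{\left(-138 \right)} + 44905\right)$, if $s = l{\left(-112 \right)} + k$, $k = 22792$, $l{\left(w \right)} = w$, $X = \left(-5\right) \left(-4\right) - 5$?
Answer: $\frac{61250100296}{23} \approx 2.663 \cdot 10^{9}$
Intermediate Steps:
$X = 15$ ($X = 20 - 5 = 15$)
$s = 22680$ ($s = -112 + 22792 = 22680$)
$E{\left(M \right)} = - \frac{4}{M}$
$\left(s + 36624\right) \left(E{\left(-138 \right)} + 44905\right) = \left(22680 + 36624\right) \left(- \frac{4}{-138} + 44905\right) = 59304 \left(\left(-4\right) \left(- \frac{1}{138}\right) + 44905\right) = 59304 \left(\frac{2}{69} + 44905\right) = 59304 \cdot \frac{3098447}{69} = \frac{61250100296}{23}$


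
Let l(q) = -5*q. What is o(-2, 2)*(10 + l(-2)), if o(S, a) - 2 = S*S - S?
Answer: 160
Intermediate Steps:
o(S, a) = 2 + S**2 - S (o(S, a) = 2 + (S*S - S) = 2 + (S**2 - S) = 2 + S**2 - S)
o(-2, 2)*(10 + l(-2)) = (2 + (-2)**2 - 1*(-2))*(10 - 5*(-2)) = (2 + 4 + 2)*(10 + 10) = 8*20 = 160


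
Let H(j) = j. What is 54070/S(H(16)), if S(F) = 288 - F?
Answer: 27035/136 ≈ 198.79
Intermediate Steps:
54070/S(H(16)) = 54070/(288 - 1*16) = 54070/(288 - 16) = 54070/272 = 54070*(1/272) = 27035/136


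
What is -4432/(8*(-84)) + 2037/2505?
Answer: 259813/35070 ≈ 7.4084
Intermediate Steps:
-4432/(8*(-84)) + 2037/2505 = -4432/(-672) + 2037*(1/2505) = -4432*(-1/672) + 679/835 = 277/42 + 679/835 = 259813/35070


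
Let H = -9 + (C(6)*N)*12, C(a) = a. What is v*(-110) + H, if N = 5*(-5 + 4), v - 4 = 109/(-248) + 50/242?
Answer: -1068531/1364 ≈ -783.38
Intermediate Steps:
v = 113043/30008 (v = 4 + (109/(-248) + 50/242) = 4 + (109*(-1/248) + 50*(1/242)) = 4 + (-109/248 + 25/121) = 4 - 6989/30008 = 113043/30008 ≈ 3.7671)
N = -5 (N = 5*(-1) = -5)
H = -369 (H = -9 + (6*(-5))*12 = -9 - 30*12 = -9 - 360 = -369)
v*(-110) + H = (113043/30008)*(-110) - 369 = -565215/1364 - 369 = -1068531/1364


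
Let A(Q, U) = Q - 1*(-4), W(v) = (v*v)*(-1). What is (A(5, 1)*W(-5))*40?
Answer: -9000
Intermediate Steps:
W(v) = -v² (W(v) = v²*(-1) = -v²)
A(Q, U) = 4 + Q (A(Q, U) = Q + 4 = 4 + Q)
(A(5, 1)*W(-5))*40 = ((4 + 5)*(-1*(-5)²))*40 = (9*(-1*25))*40 = (9*(-25))*40 = -225*40 = -9000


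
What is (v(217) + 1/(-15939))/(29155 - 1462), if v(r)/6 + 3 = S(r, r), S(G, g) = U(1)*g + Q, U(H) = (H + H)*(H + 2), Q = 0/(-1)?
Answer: 124228565/441398727 ≈ 0.28144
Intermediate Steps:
Q = 0 (Q = 0*(-1) = 0)
U(H) = 2*H*(2 + H) (U(H) = (2*H)*(2 + H) = 2*H*(2 + H))
S(G, g) = 6*g (S(G, g) = (2*1*(2 + 1))*g + 0 = (2*1*3)*g + 0 = 6*g + 0 = 6*g)
v(r) = -18 + 36*r (v(r) = -18 + 6*(6*r) = -18 + 36*r)
(v(217) + 1/(-15939))/(29155 - 1462) = ((-18 + 36*217) + 1/(-15939))/(29155 - 1462) = ((-18 + 7812) - 1/15939)/27693 = (7794 - 1/15939)*(1/27693) = (124228565/15939)*(1/27693) = 124228565/441398727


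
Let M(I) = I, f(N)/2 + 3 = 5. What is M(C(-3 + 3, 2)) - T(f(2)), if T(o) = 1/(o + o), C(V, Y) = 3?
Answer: 23/8 ≈ 2.8750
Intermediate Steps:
f(N) = 4 (f(N) = -6 + 2*5 = -6 + 10 = 4)
T(o) = 1/(2*o)
M(C(-3 + 3, 2)) - T(f(2)) = 3 - 1/(2*4) = 3 - 1*⅛ = 3 - ⅛ = 23/8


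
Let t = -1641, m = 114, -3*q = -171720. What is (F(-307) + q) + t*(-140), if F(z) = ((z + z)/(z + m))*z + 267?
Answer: 55250173/193 ≈ 2.8627e+5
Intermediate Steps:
q = 57240 (q = -⅓*(-171720) = 57240)
F(z) = 267 + 2*z²/(114 + z) (F(z) = ((z + z)/(z + 114))*z + 267 = ((2*z)/(114 + z))*z + 267 = (2*z/(114 + z))*z + 267 = 2*z²/(114 + z) + 267 = 267 + 2*z²/(114 + z))
(F(-307) + q) + t*(-140) = ((30438 + 2*(-307)² + 267*(-307))/(114 - 307) + 57240) - 1641*(-140) = ((30438 + 2*94249 - 81969)/(-193) + 57240) + 229740 = (-(30438 + 188498 - 81969)/193 + 57240) + 229740 = (-1/193*136967 + 57240) + 229740 = (-136967/193 + 57240) + 229740 = 10910353/193 + 229740 = 55250173/193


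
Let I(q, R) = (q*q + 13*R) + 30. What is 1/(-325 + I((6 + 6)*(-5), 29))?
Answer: 1/3682 ≈ 0.00027159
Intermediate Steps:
I(q, R) = 30 + q² + 13*R (I(q, R) = (q² + 13*R) + 30 = 30 + q² + 13*R)
1/(-325 + I((6 + 6)*(-5), 29)) = 1/(-325 + (30 + ((6 + 6)*(-5))² + 13*29)) = 1/(-325 + (30 + (12*(-5))² + 377)) = 1/(-325 + (30 + (-60)² + 377)) = 1/(-325 + (30 + 3600 + 377)) = 1/(-325 + 4007) = 1/3682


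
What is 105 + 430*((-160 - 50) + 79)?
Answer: -56225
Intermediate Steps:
105 + 430*((-160 - 50) + 79) = 105 + 430*(-210 + 79) = 105 + 430*(-131) = 105 - 56330 = -56225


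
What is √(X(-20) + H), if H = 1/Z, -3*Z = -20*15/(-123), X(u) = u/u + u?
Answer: 17*I*√7/10 ≈ 4.4978*I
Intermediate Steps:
X(u) = 1 + u
Z = -100/123 (Z = -(-20*15)/(3*(-123)) = -(-100)*(-1)/123 = -⅓*100/41 = -100/123 ≈ -0.81301)
H = -123/100 (H = 1/(-100/123) = -123/100 ≈ -1.2300)
√(X(-20) + H) = √((1 - 20) - 123/100) = √(-19 - 123/100) = √(-2023/100) = 17*I*√7/10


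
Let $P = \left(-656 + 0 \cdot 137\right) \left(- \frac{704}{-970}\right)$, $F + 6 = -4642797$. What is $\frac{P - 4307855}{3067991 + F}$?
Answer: $\frac{2089540587}{763783820} \approx 2.7358$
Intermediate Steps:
$F = -4642803$ ($F = -6 - 4642797 = -4642803$)
$P = - \frac{230912}{485}$ ($P = \left(-656 + 0\right) \left(\left(-704\right) \left(- \frac{1}{970}\right)\right) = \left(-656\right) \frac{352}{485} = - \frac{230912}{485} \approx -476.11$)
$\frac{P - 4307855}{3067991 + F} = \frac{- \frac{230912}{485} - 4307855}{3067991 - 4642803} = - \frac{2089540587}{485 \left(-1574812\right)} = \left(- \frac{2089540587}{485}\right) \left(- \frac{1}{1574812}\right) = \frac{2089540587}{763783820}$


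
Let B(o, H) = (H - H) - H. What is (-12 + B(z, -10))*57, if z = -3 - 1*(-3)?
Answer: -114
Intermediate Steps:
z = 0 (z = -3 + 3 = 0)
B(o, H) = -H (B(o, H) = 0 - H = -H)
(-12 + B(z, -10))*57 = (-12 - 1*(-10))*57 = (-12 + 10)*57 = -2*57 = -114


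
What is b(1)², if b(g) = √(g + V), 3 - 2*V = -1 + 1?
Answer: 5/2 ≈ 2.5000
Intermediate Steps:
V = 3/2 (V = 3/2 - (-1 + 1)/2 = 3/2 - ½*0 = 3/2 + 0 = 3/2 ≈ 1.5000)
b(g) = √(3/2 + g) (b(g) = √(g + 3/2) = √(3/2 + g))
b(1)² = (√(6 + 4*1)/2)² = (√(6 + 4)/2)² = (√10/2)² = 5/2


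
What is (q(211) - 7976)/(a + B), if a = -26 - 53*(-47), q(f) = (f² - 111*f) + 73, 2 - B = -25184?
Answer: 4399/9217 ≈ 0.47727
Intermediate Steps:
B = 25186 (B = 2 - 1*(-25184) = 2 + 25184 = 25186)
q(f) = 73 + f² - 111*f
a = 2465 (a = -26 + 2491 = 2465)
(q(211) - 7976)/(a + B) = ((73 + 211² - 111*211) - 7976)/(2465 + 25186) = ((73 + 44521 - 23421) - 7976)/27651 = (21173 - 7976)*(1/27651) = 13197*(1/27651) = 4399/9217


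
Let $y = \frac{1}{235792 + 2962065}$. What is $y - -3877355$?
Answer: $\frac{12399226828236}{3197857} \approx 3.8774 \cdot 10^{6}$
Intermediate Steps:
$y = \frac{1}{3197857} \approx 3.1271 \cdot 10^{-7}$
$y - -3877355 = \frac{1}{3197857} - -3877355 = \frac{1}{3197857} + 3877355 = \frac{12399226828236}{3197857}$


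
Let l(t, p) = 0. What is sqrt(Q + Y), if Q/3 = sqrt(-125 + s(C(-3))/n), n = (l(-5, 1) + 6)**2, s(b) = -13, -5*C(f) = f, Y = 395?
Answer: sqrt(1580 + 2*I*sqrt(4513))/2 ≈ 19.893 + 0.84427*I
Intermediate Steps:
C(f) = -f/5
n = 36 (n = (0 + 6)**2 = 6**2 = 36)
Q = I*sqrt(4513)/2 (Q = 3*sqrt(-125 - 13/36) = 3*sqrt(-4513/36) = 3*(I*sqrt(4513)/6) = I*sqrt(4513)/2 ≈ 33.589*I)
sqrt(Q + Y) = sqrt(I*sqrt(4513)/2 + 395) = sqrt(395 + I*sqrt(4513)/2)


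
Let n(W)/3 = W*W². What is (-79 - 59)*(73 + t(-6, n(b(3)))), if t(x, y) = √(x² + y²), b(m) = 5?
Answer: -10074 - 414*√15629 ≈ -61831.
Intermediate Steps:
n(W) = 3*W³ (n(W) = 3*(W*W²) = 3*W³)
(-79 - 59)*(73 + t(-6, n(b(3)))) = (-79 - 59)*(73 + √((-6)² + (3*5³)²)) = -138*(73 + √(36 + (3*125)²)) = -138*(73 + √(36 + 375²)) = -138*(73 + √(36 + 140625)) = -138*(73 + √140661) = -138*(73 + 3*√15629) = -10074 - 414*√15629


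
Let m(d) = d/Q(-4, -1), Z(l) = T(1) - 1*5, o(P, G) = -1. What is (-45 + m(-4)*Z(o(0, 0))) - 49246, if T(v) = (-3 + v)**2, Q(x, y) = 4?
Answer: -49290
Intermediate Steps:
Z(l) = -1 (Z(l) = (-3 + 1)**2 - 1*5 = (-2)**2 - 5 = 4 - 5 = -1)
m(d) = d/4
(-45 + m(-4)*Z(o(0, 0))) - 49246 = (-45 + ((1/4)*(-4))*(-1)) - 49246 = (-45 - 1*(-1)) - 49246 = (-45 + 1) - 49246 = -44 - 49246 = -49290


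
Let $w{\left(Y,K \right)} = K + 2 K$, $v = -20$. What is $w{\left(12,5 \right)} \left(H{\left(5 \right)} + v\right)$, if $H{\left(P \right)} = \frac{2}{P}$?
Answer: $-294$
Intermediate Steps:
$w{\left(Y,K \right)} = 3 K$
$w{\left(12,5 \right)} \left(H{\left(5 \right)} + v\right) = 3 \cdot 5 \left(\frac{2}{5} - 20\right) = 15 \left(2 \cdot \frac{1}{5} - 20\right) = 15 \left(\frac{2}{5} - 20\right) = 15 \left(- \frac{98}{5}\right) = -294$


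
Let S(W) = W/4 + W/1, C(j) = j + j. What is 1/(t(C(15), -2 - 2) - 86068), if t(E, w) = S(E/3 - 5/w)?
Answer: -16/1376863 ≈ -1.1621e-5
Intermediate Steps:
C(j) = 2*j
S(W) = 5*W/4 (S(W) = W*(¼) + W*1 = W/4 + W = 5*W/4)
t(E, w) = -25/(4*w) + 5*E/12 (t(E, w) = 5*(E/3 - 5/w)/4 = 5*(-5/w + E/3)/4 = -25/(4*w) + 5*E/12)
1/(t(C(15), -2 - 2) - 86068) = 1/(5*(-15 + (2*15)*(-2 - 2))/(12*(-2 - 2)) - 86068) = 1/((5/12)*(-15 + 30*(-4))/(-4) - 86068) = 1/((5/12)*(-¼)*(-15 - 120) - 86068) = 1/((5/12)*(-¼)*(-135) - 86068) = 1/(225/16 - 86068) = 1/(-1376863/16) = -16/1376863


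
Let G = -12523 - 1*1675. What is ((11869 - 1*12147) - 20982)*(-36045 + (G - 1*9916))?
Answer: 1278980340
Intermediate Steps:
G = -14198 (G = -12523 - 1675 = -14198)
((11869 - 1*12147) - 20982)*(-36045 + (G - 1*9916)) = ((11869 - 1*12147) - 20982)*(-36045 + (-14198 - 1*9916)) = ((11869 - 12147) - 20982)*(-36045 + (-14198 - 9916)) = (-278 - 20982)*(-36045 - 24114) = -21260*(-60159) = 1278980340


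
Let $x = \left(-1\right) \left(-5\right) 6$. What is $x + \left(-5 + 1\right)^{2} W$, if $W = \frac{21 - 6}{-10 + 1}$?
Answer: $\frac{10}{3} \approx 3.3333$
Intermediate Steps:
$x = 30$ ($x = 5 \cdot 6 = 30$)
$W = - \frac{5}{3}$ ($W = \frac{15}{-9} = 15 \left(- \frac{1}{9}\right) = - \frac{5}{3} \approx -1.6667$)
$x + \left(-5 + 1\right)^{2} W = 30 + \left(-5 + 1\right)^{2} \left(- \frac{5}{3}\right) = 30 + \left(-4\right)^{2} \left(- \frac{5}{3}\right) = 30 + 16 \left(- \frac{5}{3}\right) = 30 - \frac{80}{3} = \frac{10}{3}$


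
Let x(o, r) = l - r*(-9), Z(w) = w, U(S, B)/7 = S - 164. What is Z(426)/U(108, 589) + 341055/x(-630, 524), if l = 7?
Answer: 65840781/925708 ≈ 71.125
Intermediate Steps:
U(S, B) = -1148 + 7*S (U(S, B) = 7*(S - 164) = 7*(-164 + S) = -1148 + 7*S)
x(o, r) = 7 + 9*r (x(o, r) = 7 - r*(-9) = 7 - (-9)*r = 7 + 9*r)
Z(426)/U(108, 589) + 341055/x(-630, 524) = 426/(-1148 + 7*108) + 341055/(7 + 9*524) = 426/(-1148 + 756) + 341055/(7 + 4716) = 426/(-392) + 341055/4723 = 426*(-1/392) + 341055*(1/4723) = -213/196 + 341055/4723 = 65840781/925708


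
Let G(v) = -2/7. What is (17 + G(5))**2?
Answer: 13689/49 ≈ 279.37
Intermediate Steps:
G(v) = -2/7 (G(v) = -2*1/7 = -2/7)
(17 + G(5))**2 = (17 - 2/7)**2 = (117/7)**2 = 13689/49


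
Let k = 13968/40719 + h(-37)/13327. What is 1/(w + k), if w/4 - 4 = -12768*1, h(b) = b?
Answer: -180887371/9235324065465 ≈ -1.9586e-5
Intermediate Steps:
w = -51056 (w = 16 + 4*(-12768*1) = 16 + 4*(-12768) = 16 - 51072 = -51056)
k = 61548311/180887371 (k = 13968/40719 - 37/13327 = 13968*(1/40719) - 37*1/13327 = 4656/13573 - 37/13327 = 61548311/180887371 ≈ 0.34026)
1/(w + k) = 1/(-51056 + 61548311/180887371) = 1/(-9235324065465/180887371) = -180887371/9235324065465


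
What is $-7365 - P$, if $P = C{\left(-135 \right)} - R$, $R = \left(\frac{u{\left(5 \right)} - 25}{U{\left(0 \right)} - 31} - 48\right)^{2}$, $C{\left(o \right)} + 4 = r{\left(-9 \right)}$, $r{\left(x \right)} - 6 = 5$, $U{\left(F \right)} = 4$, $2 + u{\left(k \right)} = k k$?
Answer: $- \frac{3699752}{729} \approx -5075.1$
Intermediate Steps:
$u{\left(k \right)} = -2 + k^{2}$ ($u{\left(k \right)} = -2 + k k = -2 + k^{2}$)
$r{\left(x \right)} = 11$ ($r{\left(x \right)} = 6 + 5 = 11$)
$C{\left(o \right)} = 7$ ($C{\left(o \right)} = -4 + 11 = 7$)
$R = \frac{1674436}{729}$ ($R = \left(\frac{\left(-2 + 5^{2}\right) - 25}{4 - 31} - 48\right)^{2} = \left(\frac{\left(-2 + 25\right) - 25}{-27} - 48\right)^{2} = \left(\left(23 - 25\right) \left(- \frac{1}{27}\right) - 48\right)^{2} = \left(\left(-2\right) \left(- \frac{1}{27}\right) - 48\right)^{2} = \left(\frac{2}{27} - 48\right)^{2} = \left(- \frac{1294}{27}\right)^{2} = \frac{1674436}{729} \approx 2296.9$)
$P = - \frac{1669333}{729}$ ($P = 7 - \frac{1674436}{729} = - \frac{1669333}{729} \approx -2289.9$)
$-7365 - P = -7365 - - \frac{1669333}{729} = -7365 + \frac{1669333}{729} = - \frac{3699752}{729}$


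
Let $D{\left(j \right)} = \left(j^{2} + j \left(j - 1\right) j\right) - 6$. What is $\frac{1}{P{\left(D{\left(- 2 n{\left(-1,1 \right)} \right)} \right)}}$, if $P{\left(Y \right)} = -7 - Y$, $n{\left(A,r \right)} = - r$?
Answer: $- \frac{1}{9} \approx -0.11111$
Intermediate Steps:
$D{\left(j \right)} = -6 + j^{2} + j^{2} \left(-1 + j\right)$ ($D{\left(j \right)} = \left(j^{2} + j \left(-1 + j\right) j\right) - 6 = \left(j^{2} + j^{2} \left(-1 + j\right)\right) - 6 = -6 + j^{2} + j^{2} \left(-1 + j\right)$)
$\frac{1}{P{\left(D{\left(- 2 n{\left(-1,1 \right)} \right)} \right)}} = \frac{1}{-7 - \left(-6 + \left(- 2 \left(\left(-1\right) 1\right)\right)^{3}\right)} = \frac{1}{-7 - \left(-6 + \left(\left(-2\right) \left(-1\right)\right)^{3}\right)} = \frac{1}{-7 - \left(-6 + 2^{3}\right)} = \frac{1}{-7 - \left(-6 + 8\right)} = \frac{1}{-7 - 2} = \frac{1}{-9} = - \frac{1}{9}$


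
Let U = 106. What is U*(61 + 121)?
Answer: 19292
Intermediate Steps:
U*(61 + 121) = 106*(61 + 121) = 106*182 = 19292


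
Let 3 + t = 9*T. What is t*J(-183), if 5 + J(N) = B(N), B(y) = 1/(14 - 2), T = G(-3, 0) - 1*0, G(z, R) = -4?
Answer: 767/4 ≈ 191.75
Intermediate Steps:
T = -4 (T = -4 - 1*0 = -4 + 0 = -4)
B(y) = 1/12
J(N) = -59/12 (J(N) = -5 + 1/12 = -59/12)
t = -39 (t = -3 + 9*(-4) = -3 - 36 = -39)
t*J(-183) = -39*(-59/12) = 767/4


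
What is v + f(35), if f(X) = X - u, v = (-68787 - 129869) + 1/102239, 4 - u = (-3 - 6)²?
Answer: -20298940015/102239 ≈ -1.9854e+5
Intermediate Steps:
u = -77 (u = 4 - (-3 - 6)² = 4 - 1*(-9)² = 4 - 1*81 = 4 - 81 = -77)
v = -20310390783/102239 (v = -198656 + 1/102239 = -20310390783/102239 ≈ -1.9866e+5)
f(X) = 77 + X (f(X) = X - 1*(-77) = X + 77 = 77 + X)
v + f(35) = -20310390783/102239 + (77 + 35) = -20310390783/102239 + 112 = -20298940015/102239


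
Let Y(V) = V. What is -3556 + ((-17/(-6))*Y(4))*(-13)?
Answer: -11110/3 ≈ -3703.3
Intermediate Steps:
-3556 + ((-17/(-6))*Y(4))*(-13) = -3556 + (-17/(-6)*4)*(-13) = -3556 + (-17*(-1/6)*4)*(-13) = -3556 + ((17/6)*4)*(-13) = -3556 + (34/3)*(-13) = -3556 - 442/3 = -11110/3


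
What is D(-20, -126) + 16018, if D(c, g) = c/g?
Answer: 1009144/63 ≈ 16018.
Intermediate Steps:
D(-20, -126) + 16018 = -20/(-126) + 16018 = -20*(-1/126) + 16018 = 10/63 + 16018 = 1009144/63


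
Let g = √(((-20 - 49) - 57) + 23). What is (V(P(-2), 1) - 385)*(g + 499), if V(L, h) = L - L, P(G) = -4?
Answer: -192115 - 385*I*√103 ≈ -1.9212e+5 - 3907.3*I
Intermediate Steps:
V(L, h) = 0
g = I*√103 (g = √((-69 - 57) + 23) = √(-126 + 23) = √(-103) = I*√103 ≈ 10.149*I)
(V(P(-2), 1) - 385)*(g + 499) = (0 - 385)*(I*√103 + 499) = -385*(499 + I*√103) = -192115 - 385*I*√103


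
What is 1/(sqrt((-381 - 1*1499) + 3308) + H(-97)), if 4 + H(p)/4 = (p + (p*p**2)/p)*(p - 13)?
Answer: -146332/599565518221 - sqrt(357)/8393917255094 ≈ -2.4407e-7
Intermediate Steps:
H(p) = -16 + 4*(-13 + p)*(p + p**2) (H(p) = -16 + 4*((p + (p*p**2)/p)*(p - 13)) = -16 + 4*((p + p**3/p)*(-13 + p)) = -16 + 4*((p + p**2)*(-13 + p)) = -16 + 4*((-13 + p)*(p + p**2)) = -16 + 4*(-13 + p)*(p + p**2))
1/(sqrt((-381 - 1*1499) + 3308) + H(-97)) = 1/(sqrt((-381 - 1*1499) + 3308) + (-16 - 52*(-97) - 48*(-97)**2 + 4*(-97)**3)) = 1/(sqrt((-381 - 1499) + 3308) + (-16 + 5044 - 48*9409 + 4*(-912673))) = 1/(sqrt(-1880 + 3308) + (-16 + 5044 - 451632 - 3650692)) = 1/(sqrt(1428) - 4097296) = 1/(2*sqrt(357) - 4097296) = 1/(-4097296 + 2*sqrt(357))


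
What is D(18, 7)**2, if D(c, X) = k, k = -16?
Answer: 256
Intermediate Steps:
D(c, X) = -16
D(18, 7)**2 = (-16)**2 = 256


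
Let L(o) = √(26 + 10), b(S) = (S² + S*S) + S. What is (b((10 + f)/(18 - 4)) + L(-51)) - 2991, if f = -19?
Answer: -146256/49 ≈ -2984.8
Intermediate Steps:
b(S) = S + 2*S² (b(S) = (S² + S²) + S = 2*S² + S = S + 2*S²)
L(o) = 6 (L(o) = √36 = 6)
(b((10 + f)/(18 - 4)) + L(-51)) - 2991 = (((10 - 19)/(18 - 4))*(1 + 2*((10 - 19)/(18 - 4))) + 6) - 2991 = ((-9/14)*(1 + 2*(-9/14)) + 6) - 2991 = ((-9*1/14)*(1 + 2*(-9*1/14)) + 6) - 2991 = (-9*(1 + 2*(-9/14))/14 + 6) - 2991 = (-9*(1 - 9/7)/14 + 6) - 2991 = (-9/14*(-2/7) + 6) - 2991 = (9/49 + 6) - 2991 = 303/49 - 2991 = -146256/49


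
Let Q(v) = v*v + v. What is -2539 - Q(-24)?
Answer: -3091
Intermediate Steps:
Q(v) = v + v**2 (Q(v) = v**2 + v = v + v**2)
-2539 - Q(-24) = -2539 - (-24)*(1 - 24) = -2539 - (-24)*(-23) = -2539 - 1*552 = -2539 - 552 = -3091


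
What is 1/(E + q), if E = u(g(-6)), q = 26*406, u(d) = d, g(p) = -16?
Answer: 1/10540 ≈ 9.4877e-5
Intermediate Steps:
q = 10556
E = -16
1/(E + q) = 1/(-16 + 10556) = 1/10540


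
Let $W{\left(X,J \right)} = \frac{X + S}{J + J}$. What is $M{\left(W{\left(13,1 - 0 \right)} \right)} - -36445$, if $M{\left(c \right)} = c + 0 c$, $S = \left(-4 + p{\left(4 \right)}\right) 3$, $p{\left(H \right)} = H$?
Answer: $\frac{72903}{2} \approx 36452.0$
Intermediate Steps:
$S = 0$ ($S = \left(-4 + 4\right) 3 = 0 \cdot 3 = 0$)
$W{\left(X,J \right)} = \frac{X}{2 J}$ ($W{\left(X,J \right)} = \frac{X + 0}{J + J} = \frac{X}{2 J}$)
$M{\left(c \right)} = c$ ($M{\left(c \right)} = c + 0 = c$)
$M{\left(W{\left(13,1 - 0 \right)} \right)} - -36445 = \frac{1}{2} \cdot 13 \frac{1}{1 - 0} - -36445 = \frac{1}{2} \cdot 13 \frac{1}{1 + 0} + 36445 = \frac{1}{2} \cdot 13 \cdot 1^{-1} + 36445 = \frac{1}{2} \cdot 13 \cdot 1 + 36445 = \frac{13}{2} + 36445 = \frac{72903}{2}$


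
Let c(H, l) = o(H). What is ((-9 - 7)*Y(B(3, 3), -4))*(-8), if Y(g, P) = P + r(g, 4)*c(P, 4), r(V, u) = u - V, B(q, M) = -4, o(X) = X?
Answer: -4608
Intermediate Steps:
c(H, l) = H
Y(g, P) = P + P*(4 - g) (Y(g, P) = P + (4 - g)*P = P + P*(4 - g))
((-9 - 7)*Y(B(3, 3), -4))*(-8) = ((-9 - 7)*(-4*(5 - 1*(-4))))*(-8) = -(-64)*(5 + 4)*(-8) = -(-64)*9*(-8) = -16*(-36)*(-8) = 576*(-8) = -4608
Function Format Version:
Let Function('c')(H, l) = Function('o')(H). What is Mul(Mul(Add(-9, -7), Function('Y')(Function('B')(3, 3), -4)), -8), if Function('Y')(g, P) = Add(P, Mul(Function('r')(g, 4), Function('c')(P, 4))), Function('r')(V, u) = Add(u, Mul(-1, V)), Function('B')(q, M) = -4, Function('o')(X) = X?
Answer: -4608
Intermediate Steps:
Function('c')(H, l) = H
Function('Y')(g, P) = Add(P, Mul(P, Add(4, Mul(-1, g)))) (Function('Y')(g, P) = Add(P, Mul(Add(4, Mul(-1, g)), P)) = Add(P, Mul(P, Add(4, Mul(-1, g)))))
Mul(Mul(Add(-9, -7), Function('Y')(Function('B')(3, 3), -4)), -8) = Mul(Mul(Add(-9, -7), Mul(-4, Add(5, Mul(-1, -4)))), -8) = Mul(Mul(-16, Mul(-4, Add(5, 4))), -8) = Mul(Mul(-16, Mul(-4, 9)), -8) = Mul(Mul(-16, -36), -8) = Mul(576, -8) = -4608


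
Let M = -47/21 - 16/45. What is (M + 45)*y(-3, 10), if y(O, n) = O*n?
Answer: -26716/21 ≈ -1272.2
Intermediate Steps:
M = -817/315 (M = -47*1/21 - 16*1/45 = -47/21 - 16/45 = -817/315 ≈ -2.5937)
(M + 45)*y(-3, 10) = (-817/315 + 45)*(-3*10) = (13358/315)*(-30) = -26716/21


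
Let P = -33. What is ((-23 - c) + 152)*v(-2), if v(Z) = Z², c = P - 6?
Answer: 672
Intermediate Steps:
c = -39 (c = -33 - 6 = -39)
((-23 - c) + 152)*v(-2) = ((-23 - 1*(-39)) + 152)*(-2)² = ((-23 + 39) + 152)*4 = (16 + 152)*4 = 168*4 = 672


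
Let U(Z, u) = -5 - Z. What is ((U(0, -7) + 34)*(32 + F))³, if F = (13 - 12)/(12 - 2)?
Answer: 806694490629/1000 ≈ 8.0669e+8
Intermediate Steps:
F = ⅒ (F = 1/10 = 1*(⅒) = ⅒ ≈ 0.10000)
((U(0, -7) + 34)*(32 + F))³ = (((-5 - 1*0) + 34)*(32 + ⅒))³ = (((-5 + 0) + 34)*(321/10))³ = ((-5 + 34)*(321/10))³ = (29*(321/10))³ = (9309/10)³ = 806694490629/1000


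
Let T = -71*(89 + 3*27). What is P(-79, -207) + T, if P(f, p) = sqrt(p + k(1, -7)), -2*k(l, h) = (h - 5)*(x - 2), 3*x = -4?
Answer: -12070 + I*sqrt(227) ≈ -12070.0 + 15.067*I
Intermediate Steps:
x = -4/3 (x = (1/3)*(-4) = -4/3 ≈ -1.3333)
k(l, h) = -25/3 + 5*h/3 (k(l, h) = -(h - 5)*(-4/3 - 2)/2 = -(-5 + h)*(-10)/(2*3) = -(50/3 - 10*h/3)/2 = -25/3 + 5*h/3)
P(f, p) = sqrt(-20 + p) (P(f, p) = sqrt(p + (-25/3 + (5/3)*(-7))) = sqrt(p + (-25/3 - 35/3)) = sqrt(p - 20) = sqrt(-20 + p))
T = -12070 (T = -71*(89 + 81) = -71*170 = -12070)
P(-79, -207) + T = sqrt(-20 - 207) - 12070 = sqrt(-227) - 12070 = I*sqrt(227) - 12070 = -12070 + I*sqrt(227)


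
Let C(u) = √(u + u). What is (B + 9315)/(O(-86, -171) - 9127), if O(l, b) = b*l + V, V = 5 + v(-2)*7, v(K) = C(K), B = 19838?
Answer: 40697588/7795313 - 204071*I/15590626 ≈ 5.2208 - 0.013089*I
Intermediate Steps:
C(u) = √2*√u (C(u) = √(2*u) = √2*√u)
v(K) = √2*√K
V = 5 + 14*I (V = 5 + (√2*√(-2))*7 = 5 + (√2*(I*√2))*7 = 5 + (2*I)*7 = 5 + 14*I ≈ 5.0 + 14.0*I)
O(l, b) = 5 + 14*I + b*l (O(l, b) = b*l + (5 + 14*I) = 5 + 14*I + b*l)
(B + 9315)/(O(-86, -171) - 9127) = (19838 + 9315)/((5 + 14*I - 171*(-86)) - 9127) = 29153/((5 + 14*I + 14706) - 9127) = 29153/((14711 + 14*I) - 9127) = 29153/(5584 + 14*I) = 29153*((5584 - 14*I)/31181252) = 29153*(5584 - 14*I)/31181252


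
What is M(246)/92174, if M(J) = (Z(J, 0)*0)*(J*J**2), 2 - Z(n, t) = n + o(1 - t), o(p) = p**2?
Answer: 0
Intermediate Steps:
Z(n, t) = 2 - n - (1 - t)**2 (Z(n, t) = 2 - (n + (1 - t)**2) = 2 + (-n - (1 - t)**2) = 2 - n - (1 - t)**2)
M(J) = 0 (M(J) = ((2 - J - (-1 + 0)**2)*0)*(J*J**2) = ((2 - J - 1*(-1)**2)*0)*J**3 = ((2 - J - 1*1)*0)*J**3 = ((2 - J - 1)*0)*J**3 = ((1 - J)*0)*J**3 = 0*J**3 = 0)
M(246)/92174 = 0/92174 = 0*(1/92174) = 0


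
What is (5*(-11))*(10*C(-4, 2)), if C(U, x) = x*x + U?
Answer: 0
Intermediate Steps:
C(U, x) = U + x² (C(U, x) = x² + U = U + x²)
(5*(-11))*(10*C(-4, 2)) = (5*(-11))*(10*(-4 + 2²)) = -550*(-4 + 4) = -550*0 = -55*0 = 0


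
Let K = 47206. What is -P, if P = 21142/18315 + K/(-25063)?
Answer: 30426904/41729895 ≈ 0.72914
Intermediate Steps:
P = -30426904/41729895 (P = 21142/18315 + 47206/(-25063) = 21142*(1/18315) + 47206*(-1/25063) = 1922/1665 - 47206/25063 = -30426904/41729895 ≈ -0.72914)
-P = -1*(-30426904/41729895) = 30426904/41729895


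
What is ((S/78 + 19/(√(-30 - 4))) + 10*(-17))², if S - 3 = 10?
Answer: 17645639/612 + 19361*I*√34/102 ≈ 28833.0 + 1106.8*I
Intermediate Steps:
S = 13 (S = 3 + 10 = 13)
((S/78 + 19/(√(-30 - 4))) + 10*(-17))² = ((13/78 + 19/(√(-30 - 4))) + 10*(-17))² = ((13*(1/78) + 19/(√(-34))) - 170)² = ((⅙ + 19/((I*√34))) - 170)² = ((⅙ + 19*(-I*√34/34)) - 170)² = ((⅙ - 19*I*√34/34) - 170)² = (-1019/6 - 19*I*√34/34)²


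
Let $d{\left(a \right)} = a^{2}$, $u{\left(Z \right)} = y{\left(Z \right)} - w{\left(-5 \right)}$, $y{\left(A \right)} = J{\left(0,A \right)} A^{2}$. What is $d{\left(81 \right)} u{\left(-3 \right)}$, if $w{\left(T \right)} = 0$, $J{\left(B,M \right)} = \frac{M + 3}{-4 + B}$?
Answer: $0$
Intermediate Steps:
$J{\left(B,M \right)} = \frac{3 + M}{-4 + B}$
$y{\left(A \right)} = A^{2} \left(- \frac{3}{4} - \frac{A}{4}\right)$ ($y{\left(A \right)} = \frac{3 + A}{-4 + 0} A^{2} = \frac{3 + A}{-4} A^{2} = - \frac{3 + A}{4} A^{2} = \left(- \frac{3}{4} - \frac{A}{4}\right) A^{2} = A^{2} \left(- \frac{3}{4} - \frac{A}{4}\right)$)
$u{\left(Z \right)} = \frac{Z^{2} \left(-3 - Z\right)}{4}$ ($u{\left(Z \right)} = \frac{Z^{2} \left(-3 - Z\right)}{4} - 0 = \frac{Z^{2} \left(-3 - Z\right)}{4} + 0 = \frac{Z^{2} \left(-3 - Z\right)}{4}$)
$d{\left(81 \right)} u{\left(-3 \right)} = 81^{2} \frac{\left(-3\right)^{2} \left(-3 - -3\right)}{4} = 6561 \cdot \frac{1}{4} \cdot 9 \left(-3 + 3\right) = 6561 \cdot \frac{1}{4} \cdot 9 \cdot 0 = 6561 \cdot 0 = 0$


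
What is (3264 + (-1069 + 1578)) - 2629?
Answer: 1144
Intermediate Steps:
(3264 + (-1069 + 1578)) - 2629 = (3264 + 509) - 2629 = 3773 - 2629 = 1144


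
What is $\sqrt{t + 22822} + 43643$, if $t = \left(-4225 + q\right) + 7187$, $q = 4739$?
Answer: $43643 + \sqrt{30523} \approx 43818.0$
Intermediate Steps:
$t = 7701$ ($t = \left(-4225 + 4739\right) + 7187 = 514 + 7187 = 7701$)
$\sqrt{t + 22822} + 43643 = \sqrt{7701 + 22822} + 43643 = \sqrt{30523} + 43643 = 43643 + \sqrt{30523}$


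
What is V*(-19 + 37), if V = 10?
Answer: 180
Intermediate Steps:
V*(-19 + 37) = 10*(-19 + 37) = 10*18 = 180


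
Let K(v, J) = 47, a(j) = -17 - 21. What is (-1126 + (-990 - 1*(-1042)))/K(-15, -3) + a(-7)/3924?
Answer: -2108081/92214 ≈ -22.861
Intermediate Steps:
a(j) = -38
(-1126 + (-990 - 1*(-1042)))/K(-15, -3) + a(-7)/3924 = (-1126 + (-990 - 1*(-1042)))/47 - 38/3924 = (-1126 + (-990 + 1042))*(1/47) - 38*1/3924 = (-1126 + 52)*(1/47) - 19/1962 = -1074*1/47 - 19/1962 = -1074/47 - 19/1962 = -2108081/92214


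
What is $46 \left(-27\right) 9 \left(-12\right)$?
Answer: $134136$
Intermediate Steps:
$46 \left(-27\right) 9 \left(-12\right) = \left(-1242\right) \left(-108\right) = 134136$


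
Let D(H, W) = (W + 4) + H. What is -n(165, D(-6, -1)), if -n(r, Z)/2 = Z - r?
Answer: -336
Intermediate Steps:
D(H, W) = 4 + H + W (D(H, W) = (4 + W) + H = 4 + H + W)
n(r, Z) = -2*Z + 2*r (n(r, Z) = -2*(Z - r) = -2*Z + 2*r)
-n(165, D(-6, -1)) = -(-2*(4 - 6 - 1) + 2*165) = -(-2*(-3) + 330) = -(6 + 330) = -1*336 = -336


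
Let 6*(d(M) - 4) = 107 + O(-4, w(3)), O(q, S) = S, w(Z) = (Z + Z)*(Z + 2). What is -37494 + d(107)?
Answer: -224803/6 ≈ -37467.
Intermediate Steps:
w(Z) = 2*Z*(2 + Z) (w(Z) = (2*Z)*(2 + Z) = 2*Z*(2 + Z))
d(M) = 161/6 (d(M) = 4 + (107 + 2*3*(2 + 3))/6 = 4 + (107 + 2*3*5)/6 = 4 + (107 + 30)/6 = 4 + (⅙)*137 = 4 + 137/6 = 161/6)
-37494 + d(107) = -37494 + 161/6 = -224803/6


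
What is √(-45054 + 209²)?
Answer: I*√1373 ≈ 37.054*I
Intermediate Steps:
√(-45054 + 209²) = √(-45054 + 43681) = √(-1373) = I*√1373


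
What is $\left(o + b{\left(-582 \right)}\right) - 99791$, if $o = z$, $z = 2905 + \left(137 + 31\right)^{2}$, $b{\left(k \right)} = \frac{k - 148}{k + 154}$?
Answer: $- \frac{14693303}{214} \approx -68660.0$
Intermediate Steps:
$b{\left(k \right)} = \frac{-148 + k}{154 + k}$
$z = 31129$ ($z = 2905 + 168^{2} = 2905 + 28224 = 31129$)
$o = 31129$
$\left(o + b{\left(-582 \right)}\right) - 99791 = \left(31129 + \frac{-148 - 582}{154 - 582}\right) - 99791 = \left(31129 + \frac{1}{-428} \left(-730\right)\right) - 99791 = \left(31129 - - \frac{365}{214}\right) - 99791 = \left(31129 + \frac{365}{214}\right) - 99791 = \frac{6661971}{214} - 99791 = - \frac{14693303}{214}$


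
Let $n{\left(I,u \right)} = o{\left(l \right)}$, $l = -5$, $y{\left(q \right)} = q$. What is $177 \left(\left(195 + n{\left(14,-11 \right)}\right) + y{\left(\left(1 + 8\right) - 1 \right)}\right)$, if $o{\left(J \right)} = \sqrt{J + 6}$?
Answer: $36108$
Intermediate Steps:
$o{\left(J \right)} = \sqrt{6 + J}$
$n{\left(I,u \right)} = 1$ ($n{\left(I,u \right)} = \sqrt{6 - 5} = \sqrt{1} = 1$)
$177 \left(\left(195 + n{\left(14,-11 \right)}\right) + y{\left(\left(1 + 8\right) - 1 \right)}\right) = 177 \left(\left(195 + 1\right) + \left(\left(1 + 8\right) - 1\right)\right) = 177 \left(196 + \left(9 - 1\right)\right) = 177 \left(196 + 8\right) = 177 \cdot 204 = 36108$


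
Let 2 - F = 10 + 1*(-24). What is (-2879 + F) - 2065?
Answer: -4928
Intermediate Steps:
F = 16 (F = 2 - (10 + 1*(-24)) = 2 - (10 - 24) = 2 - 1*(-14) = 2 + 14 = 16)
(-2879 + F) - 2065 = (-2879 + 16) - 2065 = -2863 - 2065 = -4928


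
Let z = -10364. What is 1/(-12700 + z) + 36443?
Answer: 840521351/23064 ≈ 36443.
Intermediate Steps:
1/(-12700 + z) + 36443 = 1/(-12700 - 10364) + 36443 = 1/(-23064) + 36443 = -1/23064 + 36443 = 840521351/23064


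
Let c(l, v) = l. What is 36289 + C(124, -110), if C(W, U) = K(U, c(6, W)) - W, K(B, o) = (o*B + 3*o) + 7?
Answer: 35530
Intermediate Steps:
K(B, o) = 7 + 3*o + B*o (K(B, o) = (B*o + 3*o) + 7 = (3*o + B*o) + 7 = 7 + 3*o + B*o)
C(W, U) = 25 - W + 6*U (C(W, U) = (7 + 3*6 + U*6) - W = (7 + 18 + 6*U) - W = (25 + 6*U) - W = 25 - W + 6*U)
36289 + C(124, -110) = 36289 + (25 - 1*124 + 6*(-110)) = 36289 + (25 - 124 - 660) = 36289 - 759 = 35530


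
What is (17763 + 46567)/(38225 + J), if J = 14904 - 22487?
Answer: 32165/15321 ≈ 2.0994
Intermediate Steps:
J = -7583
(17763 + 46567)/(38225 + J) = (17763 + 46567)/(38225 - 7583) = 64330/30642 = 64330*(1/30642) = 32165/15321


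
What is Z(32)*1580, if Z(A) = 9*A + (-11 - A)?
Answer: 387100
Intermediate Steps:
Z(A) = -11 + 8*A
Z(32)*1580 = (-11 + 8*32)*1580 = (-11 + 256)*1580 = 245*1580 = 387100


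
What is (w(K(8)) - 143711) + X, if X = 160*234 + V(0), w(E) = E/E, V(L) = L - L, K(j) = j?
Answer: -106270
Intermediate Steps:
V(L) = 0
w(E) = 1
X = 37440 (X = 160*234 + 0 = 37440 + 0 = 37440)
(w(K(8)) - 143711) + X = (1 - 143711) + 37440 = -143710 + 37440 = -106270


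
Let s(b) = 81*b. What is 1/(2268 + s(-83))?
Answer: -1/4455 ≈ -0.00022447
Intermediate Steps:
1/(2268 + s(-83)) = 1/(2268 + 81*(-83)) = 1/(2268 - 6723) = 1/(-4455) = -1/4455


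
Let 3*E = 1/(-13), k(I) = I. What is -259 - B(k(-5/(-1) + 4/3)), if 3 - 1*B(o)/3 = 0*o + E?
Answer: -3485/13 ≈ -268.08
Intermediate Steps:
E = -1/39 (E = (⅓)/(-13) = (⅓)*(-1/13) = -1/39 ≈ -0.025641)
B(o) = 118/13 (B(o) = 9 - 3*(0*o - 1/39) = 9 - 3*(0 - 1/39) = 9 - 3*(-1/39) = 9 + 1/13 = 118/13)
-259 - B(k(-5/(-1) + 4/3)) = -259 - 1*118/13 = -259 - 118/13 = -3485/13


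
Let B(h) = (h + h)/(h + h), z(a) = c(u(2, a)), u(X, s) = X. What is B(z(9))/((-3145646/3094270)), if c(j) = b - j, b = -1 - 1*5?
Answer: -1547135/1572823 ≈ -0.98367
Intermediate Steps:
b = -6 (b = -1 - 5 = -6)
c(j) = -6 - j
z(a) = -8 (z(a) = -6 - 1*2 = -6 - 2 = -8)
B(h) = 1 (B(h) = (2*h)/((2*h)) = (2*h)*(1/(2*h)) = 1)
B(z(9))/((-3145646/3094270)) = 1/(-3145646/3094270) = 1/(-3145646*1/3094270) = 1/(-1572823/1547135) = 1*(-1547135/1572823) = -1547135/1572823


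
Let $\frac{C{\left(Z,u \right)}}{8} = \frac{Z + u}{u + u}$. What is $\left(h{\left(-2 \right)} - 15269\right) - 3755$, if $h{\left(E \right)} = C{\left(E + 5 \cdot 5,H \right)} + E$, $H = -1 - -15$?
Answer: $- \frac{133108}{7} \approx -19015.0$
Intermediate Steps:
$H = 14$ ($H = -1 + 15 = 14$)
$C{\left(Z,u \right)} = \frac{4 \left(Z + u\right)}{u}$ ($C{\left(Z,u \right)} = 8 \frac{Z + u}{u + u} = 8 \frac{Z + u}{2 u} = \frac{4 \left(Z + u\right)}{u}$)
$h{\left(E \right)} = \frac{78}{7} + \frac{9 E}{7}$ ($h{\left(E \right)} = \left(4 + \frac{4 \left(E + 5 \cdot 5\right)}{14}\right) + E = \left(4 + 4 \left(E + 25\right) \frac{1}{14}\right) + E = \left(4 + 4 \left(25 + E\right) \frac{1}{14}\right) + E = \left(4 + \left(\frac{50}{7} + \frac{2 E}{7}\right)\right) + E = \left(\frac{78}{7} + \frac{2 E}{7}\right) + E = \frac{78}{7} + \frac{9 E}{7}$)
$\left(h{\left(-2 \right)} - 15269\right) - 3755 = \left(\left(\frac{78}{7} + \frac{9}{7} \left(-2\right)\right) - 15269\right) - 3755 = \left(\left(\frac{78}{7} - \frac{18}{7}\right) - 15269\right) - 3755 = \left(\frac{60}{7} - 15269\right) - 3755 = - \frac{106823}{7} - 3755 = - \frac{133108}{7}$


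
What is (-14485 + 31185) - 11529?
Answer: 5171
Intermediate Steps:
(-14485 + 31185) - 11529 = 16700 - 11529 = 5171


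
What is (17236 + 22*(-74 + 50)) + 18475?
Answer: 35183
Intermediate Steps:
(17236 + 22*(-74 + 50)) + 18475 = (17236 + 22*(-24)) + 18475 = (17236 - 528) + 18475 = 16708 + 18475 = 35183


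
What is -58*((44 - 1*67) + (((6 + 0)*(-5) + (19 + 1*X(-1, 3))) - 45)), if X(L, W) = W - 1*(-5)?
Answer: 4118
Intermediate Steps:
X(L, W) = 5 + W (X(L, W) = W + 5 = 5 + W)
-58*((44 - 1*67) + (((6 + 0)*(-5) + (19 + 1*X(-1, 3))) - 45)) = -58*((44 - 1*67) + (((6 + 0)*(-5) + (19 + 1*(5 + 3))) - 45)) = -58*((44 - 67) + ((6*(-5) + (19 + 1*8)) - 45)) = -58*(-23 + ((-30 + (19 + 8)) - 45)) = -58*(-23 + ((-30 + 27) - 45)) = -58*(-23 + (-3 - 45)) = -58*(-23 - 48) = -58*(-71) = 4118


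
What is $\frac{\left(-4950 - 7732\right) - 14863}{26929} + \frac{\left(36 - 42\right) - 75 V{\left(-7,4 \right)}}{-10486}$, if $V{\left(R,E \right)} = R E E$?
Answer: $- \frac{36777064}{20169821} \approx -1.8234$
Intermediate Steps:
$V{\left(R,E \right)} = R E^{2}$ ($V{\left(R,E \right)} = E R E = R E^{2}$)
$\frac{\left(-4950 - 7732\right) - 14863}{26929} + \frac{\left(36 - 42\right) - 75 V{\left(-7,4 \right)}}{-10486} = \frac{\left(-4950 - 7732\right) - 14863}{26929} + \frac{\left(36 - 42\right) - 75 \left(- 7 \cdot 4^{2}\right)}{-10486} = \left(-12682 - 14863\right) \frac{1}{26929} + \left(\left(36 - 42\right) - 75 \left(\left(-7\right) 16\right)\right) \left(- \frac{1}{10486}\right) = \left(-27545\right) \frac{1}{26929} + \left(-6 - -8400\right) \left(- \frac{1}{10486}\right) = - \frac{3935}{3847} + \left(-6 + 8400\right) \left(- \frac{1}{10486}\right) = - \frac{3935}{3847} + 8394 \left(- \frac{1}{10486}\right) = - \frac{3935}{3847} - \frac{4197}{5243} = - \frac{36777064}{20169821}$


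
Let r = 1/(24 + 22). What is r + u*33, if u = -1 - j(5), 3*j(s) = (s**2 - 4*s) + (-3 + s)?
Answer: -5059/46 ≈ -109.98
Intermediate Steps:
j(s) = -1 - s + s**2/3 (j(s) = ((s**2 - 4*s) + (-3 + s))/3 = (-3 + s**2 - 3*s)/3 = -1 - s + s**2/3)
r = 1/46 ≈ 0.021739
u = -10/3 (u = -1 - (-1 - 1*5 + (1/3)*5**2) = -1 - (-1 - 5 + (1/3)*25) = -1 - (-1 - 5 + 25/3) = -1 - 1*7/3 = -1 - 7/3 = -10/3 ≈ -3.3333)
r + u*33 = 1/46 - 10/3*33 = 1/46 - 110 = -5059/46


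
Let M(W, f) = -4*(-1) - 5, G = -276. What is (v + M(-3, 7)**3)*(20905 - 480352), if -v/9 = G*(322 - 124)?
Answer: -225970277457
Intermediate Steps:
M(W, f) = -1 (M(W, f) = 4 - 5 = -1)
v = 491832 (v = -(-2484)*(322 - 124) = -(-2484)*198 = -9*(-54648) = 491832)
(v + M(-3, 7)**3)*(20905 - 480352) = (491832 + (-1)**3)*(20905 - 480352) = (491832 - 1)*(-459447) = 491831*(-459447) = -225970277457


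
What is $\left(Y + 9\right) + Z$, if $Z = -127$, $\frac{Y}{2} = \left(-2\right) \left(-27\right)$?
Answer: $-10$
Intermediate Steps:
$Y = 108$ ($Y = 2 \left(\left(-2\right) \left(-27\right)\right) = 2 \cdot 54 = 108$)
$\left(Y + 9\right) + Z = \left(108 + 9\right) - 127 = 117 - 127 = -10$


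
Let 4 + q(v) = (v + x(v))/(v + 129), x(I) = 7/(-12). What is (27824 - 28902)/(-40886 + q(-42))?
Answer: 1125432/42689671 ≈ 0.026363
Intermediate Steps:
x(I) = -7/12 (x(I) = 7*(-1/12) = -7/12)
q(v) = -4 + (-7/12 + v)/(129 + v) (q(v) = -4 + (v - 7/12)/(v + 129) = -4 + (-7/12 + v)/(129 + v))
(27824 - 28902)/(-40886 + q(-42)) = (27824 - 28902)/(-40886 + (-6199 - 36*(-42))/(12*(129 - 42))) = -1078/(-40886 + (1/12)*(-6199 + 1512)/87) = -1078/(-40886 + (1/12)*(1/87)*(-4687)) = -1078/(-40886 - 4687/1044) = -1078/(-42689671/1044) = -1078*(-1044/42689671) = 1125432/42689671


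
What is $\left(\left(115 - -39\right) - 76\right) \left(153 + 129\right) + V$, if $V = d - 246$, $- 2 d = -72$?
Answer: $21786$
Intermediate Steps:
$d = 36$ ($d = \left(- \frac{1}{2}\right) \left(-72\right) = 36$)
$V = -210$ ($V = 36 - 246 = -210$)
$\left(\left(115 - -39\right) - 76\right) \left(153 + 129\right) + V = \left(\left(115 - -39\right) - 76\right) \left(153 + 129\right) - 210 = \left(\left(115 + 39\right) - 76\right) 282 - 210 = \left(154 - 76\right) 282 - 210 = 78 \cdot 282 - 210 = 21996 - 210 = 21786$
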